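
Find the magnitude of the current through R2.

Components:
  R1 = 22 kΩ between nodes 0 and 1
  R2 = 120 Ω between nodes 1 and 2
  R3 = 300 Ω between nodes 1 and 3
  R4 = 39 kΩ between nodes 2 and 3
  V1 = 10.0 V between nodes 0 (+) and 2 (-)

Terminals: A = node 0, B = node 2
Nodal analysis, taking node 2 as the 0 V reference.
Source V1 fixes V_0 = 10 V.
KCL at each unknown node (sum of currents leaving = 0; resistances in Ω):
  Node 1: (V_1 - 10)/22000 + (V_1 - 0)/120 + (V_1 - V_3)/300 = 0
  Node 3: (V_3 - V_1)/300 + (V_3 - 0)/39000 = 0
Collecting terms (coefficients in siemens):
  0.01171·V_1 - 0.003333·V_3 = 0.0004545
  0.003359·V_3 - 0.003333·V_1 = 0
Determinant D = (0.01171)(0.003359) - (-0.003333)(-0.003333) = 0.00002823
V_1 = [(0.0004545)(0.003359) - (-0.003333)(0)]/D = 0.05409 V
V_3 = [(0.01171)(0) - (0.0004545)(-0.003333)]/D = 0.05367 V
I_R2 = (V_1 - V_2)/R2 = (0.05409 - 0)/120 = 0.0004507 A
|I_R2| = 0.0004507 A

Final answer: |I_R2| = 0.0004507 A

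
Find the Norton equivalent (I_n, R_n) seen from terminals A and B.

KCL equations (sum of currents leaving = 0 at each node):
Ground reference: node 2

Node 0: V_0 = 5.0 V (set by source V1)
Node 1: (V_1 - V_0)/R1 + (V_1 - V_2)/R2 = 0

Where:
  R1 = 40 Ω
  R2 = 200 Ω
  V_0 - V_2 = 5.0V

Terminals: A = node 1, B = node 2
Find the Thévenin equivalent first; then I_n = V_th/R_th and R_n = R_th.
Step 1 — V_th is the open-circuit voltage V_A - V_B (nothing connected across the terminals).
Nodal analysis, taking node 2 as the 0 V reference.
Source V1 fixes V_0 = 5 V.
KCL at each unknown node (sum of currents leaving = 0; resistances in Ω):
  Node 1: (V_1 - 5)/40 + (V_1 - 0)/200 = 0
Collecting terms: 0.03 × V_1 = 0.125  =>  V_1 = 4.167 V
V_th = V_1 - V_2 = 4.167 - 0 = 4.167 V
Step 2 — R_th: zero the source — replace V1 by a short circuit (node 2 merges into node 0) — and find the resistance seen between A (node 1) and B (node 0).
Reduce the network between node 1 (A) and node 0 (B) by series/parallel combination:
  Rp1 = R1 ‖ R2 (parallel, both between nodes 0 and 1) = 1/(1/40 + 1/200) = 33.33 Ω
R_th = 33.33 Ω
I_n = V_th/R_th = 4.167/33.33 = 0.125 A, and R_n = R_th = 33.33 Ω

Final answer: I_n = 0.125 A, R_n = 33.33 Ω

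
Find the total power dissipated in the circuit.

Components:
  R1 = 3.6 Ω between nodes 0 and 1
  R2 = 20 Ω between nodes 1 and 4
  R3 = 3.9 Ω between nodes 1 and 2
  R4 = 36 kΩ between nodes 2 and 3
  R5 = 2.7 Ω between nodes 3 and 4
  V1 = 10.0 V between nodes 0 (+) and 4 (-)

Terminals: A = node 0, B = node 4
Nodal analysis, taking node 4 as the 0 V reference.
Source V1 fixes V_0 = 10 V.
KCL at each unknown node (sum of currents leaving = 0; resistances in Ω):
  Node 1: (V_1 - 10)/3.6 + (V_1 - 0)/20 + (V_1 - V_2)/3.9 = 0
  Node 2: (V_2 - V_1)/3.9 + (V_2 - V_3)/36000 = 0
  Node 3: (V_3 - V_2)/36000 + (V_3 - 0)/2.7 = 0
Collecting terms (coefficients in siemens):
  0.5842·V_1 - 0.2564·V_2 = 2.778
  0.2564·V_2 - 0.2564·V_1 - 0.00002778·V_3 = 0
  0.3704·V_3 - 0.00002778·V_2 = 0
Solving these 3 simultaneous equations (Gaussian elimination) gives:
  V_1 = 8.474 V, V_2 = 8.473 V, V_3 = 0.0006354 V
Power in each resistor, P = (ΔV)²/R:
  P_R1 = (10 - 8.474)²/3.6 = 0.647 W
  P_R2 = (8.474 - 0)²/20 = 3.59 W
  P_R3 = (8.474 - 8.473)²/3.9 = 0.000000216 W
  P_R4 = (8.473 - 0.0006354)²/36000 = 0.001994 W
  P_R5 = (0.0006354 - 0)²/2.7 = 0.0000001495 W
P_total = P_R1 + P_R2 + P_R3 + P_R4 + P_R5 = 4.239 W

Final answer: 4.239 W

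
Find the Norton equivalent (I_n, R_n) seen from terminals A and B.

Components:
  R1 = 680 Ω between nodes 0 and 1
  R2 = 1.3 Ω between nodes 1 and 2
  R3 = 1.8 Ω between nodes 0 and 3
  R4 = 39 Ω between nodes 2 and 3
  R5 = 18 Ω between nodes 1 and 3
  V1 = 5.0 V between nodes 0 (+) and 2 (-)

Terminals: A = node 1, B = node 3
Find the Thévenin equivalent first; then I_n = V_th/R_th and R_n = R_th.
Step 1 — V_th is the open-circuit voltage V_A - V_B (nothing connected across the terminals).
Nodal analysis, taking node 2 as the 0 V reference.
Source V1 fixes V_0 = 5 V.
KCL at each unknown node (sum of currents leaving = 0; resistances in Ω):
  Node 1: (V_1 - 5)/680 + (V_1 - 0)/1.3 + (V_1 - V_3)/18 = 0
  Node 3: (V_3 - 5)/1.8 + (V_3 - 0)/39 + (V_3 - V_1)/18 = 0
Collecting terms (coefficients in siemens):
  0.8263·V_1 - 0.05556·V_3 = 0.007353
  0.6368·V_3 - 0.05556·V_1 = 2.778
Determinant D = (0.8263)(0.6368) - (-0.05556)(-0.05556) = 0.523
V_1 = [(0.007353)(0.6368) - (-0.05556)(2.778)]/D = 0.304 V
V_3 = [(0.8263)(2.778) - (0.007353)(-0.05556)]/D = 4.389 V
V_th = V_1 - V_3 = 0.304 - 4.389 = -4.085 V
Step 2 — R_th: zero the source — replace V1 by a short circuit (node 2 merges into node 0) — and find the resistance seen between A (node 1) and B (node 3).
Reduce the network between node 1 (A) and node 3 (B) by series/parallel combination:
  Rp1 = R1 ‖ R2 (parallel, both between nodes 0 and 1) = 1/(1/680 + 1/1.3) = 1.298 Ω
  Rp2 = R3 ‖ R4 (parallel, both between nodes 0 and 3) = 1/(1/1.8 + 1/39) = 1.721 Ω
  Rs1 = Rp1 + Rp2 (series, joined only at node 0) = 1.298 + 1.721 = 3.018 Ω
  Rp3 = R5 ‖ Rs1 (parallel, both between nodes 1 and 3) = 1/(1/18 + 1/3.018) = 2.585 Ω
R_th = 2.585 Ω
I_n = V_th/R_th = -4.085/2.585 = -1.58 A, and R_n = R_th = 2.585 Ω

Final answer: I_n = -1.58 A, R_n = 2.585 Ω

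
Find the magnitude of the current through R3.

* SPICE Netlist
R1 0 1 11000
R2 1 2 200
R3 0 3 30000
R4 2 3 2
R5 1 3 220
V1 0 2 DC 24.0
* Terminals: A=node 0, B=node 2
Nodal analysis, taking node 2 as the 0 V reference.
Source V1 fixes V_0 = 24 V.
KCL at each unknown node (sum of currents leaving = 0; resistances in Ω):
  Node 1: (V_1 - 24)/11000 + (V_1 - 0)/200 + (V_1 - V_3)/220 = 0
  Node 3: (V_3 - 24)/30000 + (V_3 - 0)/2 + (V_3 - V_1)/220 = 0
Collecting terms (coefficients in siemens):
  0.009636·V_1 - 0.004545·V_3 = 0.002182
  0.5046·V_3 - 0.004545·V_1 = 0.0008
Determinant D = (0.009636)(0.5046) - (-0.004545)(-0.004545) = 0.004842
V_1 = [(0.002182)(0.5046) - (-0.004545)(0.0008)]/D = 0.2281 V
V_3 = [(0.009636)(0.0008) - (0.002182)(-0.004545)]/D = 0.003641 V
I_R3 = (V_0 - V_3)/R3 = (24 - 0.003641)/30000 = 0.0007999 A
|I_R3| = 0.0007999 A

Final answer: |I_R3| = 0.0007999 A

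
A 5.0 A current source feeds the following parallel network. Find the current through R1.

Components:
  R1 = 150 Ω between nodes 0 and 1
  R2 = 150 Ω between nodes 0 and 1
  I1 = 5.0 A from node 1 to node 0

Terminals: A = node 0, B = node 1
All resistors sit directly between nodes 0 and 1, so they are in parallel and share one voltage V; the full source current 5 A splits among them.
1/R_par = 1/150 + 1/150 = 0.01333 S  =>  R_par = 75 Ω
V = I × R_par = 5 × 75 = 375 V
I_R1 = V/R1 = 375/150 = 2.5 A

Final answer: 2.5 A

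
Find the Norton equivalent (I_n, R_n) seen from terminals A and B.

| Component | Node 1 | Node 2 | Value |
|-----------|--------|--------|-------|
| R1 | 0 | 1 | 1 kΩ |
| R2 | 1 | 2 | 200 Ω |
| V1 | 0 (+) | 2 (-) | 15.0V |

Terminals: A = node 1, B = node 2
Find the Thévenin equivalent first; then I_n = V_th/R_th and R_n = R_th.
Step 1 — V_th is the open-circuit voltage V_A - V_B (nothing connected across the terminals).
Nodal analysis, taking node 2 as the 0 V reference.
Source V1 fixes V_0 = 15 V.
KCL at each unknown node (sum of currents leaving = 0; resistances in Ω):
  Node 1: (V_1 - 15)/1000 + (V_1 - 0)/200 = 0
Collecting terms: 0.006 × V_1 = 0.015  =>  V_1 = 2.5 V
V_th = V_1 - V_2 = 2.5 - 0 = 2.5 V
Step 2 — R_th: zero the source — replace V1 by a short circuit (node 2 merges into node 0) — and find the resistance seen between A (node 1) and B (node 0).
Reduce the network between node 1 (A) and node 0 (B) by series/parallel combination:
  Rp1 = R1 ‖ R2 (parallel, both between nodes 0 and 1) = 1/(1/1000 + 1/200) = 166.7 Ω
R_th = 166.7 Ω
I_n = V_th/R_th = 2.5/166.7 = 0.015 A, and R_n = R_th = 166.7 Ω

Final answer: I_n = 0.015 A, R_n = 166.7 Ω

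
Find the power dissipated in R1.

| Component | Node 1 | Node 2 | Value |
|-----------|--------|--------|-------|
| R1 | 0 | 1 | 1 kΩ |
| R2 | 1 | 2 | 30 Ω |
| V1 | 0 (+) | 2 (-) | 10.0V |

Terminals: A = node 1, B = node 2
Nodal analysis, taking node 2 as the 0 V reference.
Source V1 fixes V_0 = 10 V.
KCL at each unknown node (sum of currents leaving = 0; resistances in Ω):
  Node 1: (V_1 - 10)/1000 + (V_1 - 0)/30 = 0
Collecting terms: 0.03433 × V_1 = 0.01  =>  V_1 = 0.2913 V
I_R1 = (V_0 - V_1)/R1 = (10 - 0.2913)/1000 = 0.009709 A
P_R1 = I_R1² × R1 = (0.009709)² × 1000 = 0.09426 W

Final answer: 0.09426 W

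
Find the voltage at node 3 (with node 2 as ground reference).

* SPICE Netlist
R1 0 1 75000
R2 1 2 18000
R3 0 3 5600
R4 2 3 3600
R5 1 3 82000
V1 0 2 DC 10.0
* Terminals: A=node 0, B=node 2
Nodal analysis, taking node 2 as the 0 V reference.
Source V1 fixes V_0 = 10 V.
KCL at each unknown node (sum of currents leaving = 0; resistances in Ω):
  Node 1: (V_1 - 10)/75000 + (V_1 - 0)/18000 + (V_1 - V_3)/82000 = 0
  Node 3: (V_3 - 10)/5600 + (V_3 - 0)/3600 + (V_3 - V_1)/82000 = 0
Collecting terms (coefficients in siemens):
  0.00008108·V_1 - 0.0000122·V_3 = 0.0001333
  0.0004685·V_3 - 0.0000122·V_1 = 0.001786
Determinant D = (0.00008108)(0.0004685) - (-0.0000122)(-0.0000122) = 0.00000003784
V_1 = [(0.0001333)(0.0004685) - (-0.0000122)(0.001786)]/D = 2.226 V
V_3 = [(0.00008108)(0.001786) - (0.0001333)(-0.0000122)]/D = 3.869 V
The requested potential is V_3 = 3.869 V.

Final answer: V_3 = 3.869 V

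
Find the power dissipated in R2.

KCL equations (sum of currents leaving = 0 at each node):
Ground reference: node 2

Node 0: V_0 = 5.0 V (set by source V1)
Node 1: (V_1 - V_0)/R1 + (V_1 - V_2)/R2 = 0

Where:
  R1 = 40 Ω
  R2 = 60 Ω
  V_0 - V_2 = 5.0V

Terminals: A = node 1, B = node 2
Nodal analysis, taking node 2 as the 0 V reference.
Source V1 fixes V_0 = 5 V.
KCL at each unknown node (sum of currents leaving = 0; resistances in Ω):
  Node 1: (V_1 - 5)/40 + (V_1 - 0)/60 = 0
Collecting terms: 0.04167 × V_1 = 0.125  =>  V_1 = 3 V
I_R2 = (V_1 - V_2)/R2 = (3 - 0)/60 = 0.05 A
P_R2 = I_R2² × R2 = (0.05)² × 60 = 0.15 W

Final answer: 0.15 W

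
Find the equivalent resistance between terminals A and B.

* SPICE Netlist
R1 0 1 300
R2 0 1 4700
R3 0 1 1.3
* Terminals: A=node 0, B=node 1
Reduce the network between node 0 (A) and node 1 (B) by series/parallel combination:
  Rp1 = R1 ‖ R2 ‖ R3 (parallel, all between nodes 0 and 1) = 1/(1/300 + 1/4700 + 1/1.3) = 1.294 Ω
R_eq = 1.294 Ω

Final answer: 1.294 Ω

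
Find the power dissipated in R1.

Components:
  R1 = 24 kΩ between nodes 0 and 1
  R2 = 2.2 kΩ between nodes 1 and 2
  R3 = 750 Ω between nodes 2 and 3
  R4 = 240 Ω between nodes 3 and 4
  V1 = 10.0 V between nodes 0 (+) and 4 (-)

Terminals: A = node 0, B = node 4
Nodal analysis, taking node 4 as the 0 V reference.
Source V1 fixes V_0 = 10 V.
KCL at each unknown node (sum of currents leaving = 0; resistances in Ω):
  Node 1: (V_1 - 10)/24000 + (V_1 - V_2)/2200 = 0
  Node 2: (V_2 - V_1)/2200 + (V_2 - V_3)/750 = 0
  Node 3: (V_3 - V_2)/750 + (V_3 - 0)/240 = 0
Collecting terms (coefficients in siemens):
  0.0004962·V_1 - 0.0004545·V_2 = 0.0004167
  0.001788·V_2 - 0.0004545·V_1 - 0.001333·V_3 = 0
  0.0055·V_3 - 0.001333·V_2 = 0
Solving these 3 simultaneous equations (Gaussian elimination) gives:
  V_1 = 1.173 V, V_2 = 0.3641 V, V_3 = 0.08827 V
I_R1 = (V_0 - V_1)/R1 = (10 - 1.173)/24000 = 0.0003678 A
P_R1 = I_R1² × R1 = (0.0003678)² × 24000 = 0.003246 W

Final answer: 0.003246 W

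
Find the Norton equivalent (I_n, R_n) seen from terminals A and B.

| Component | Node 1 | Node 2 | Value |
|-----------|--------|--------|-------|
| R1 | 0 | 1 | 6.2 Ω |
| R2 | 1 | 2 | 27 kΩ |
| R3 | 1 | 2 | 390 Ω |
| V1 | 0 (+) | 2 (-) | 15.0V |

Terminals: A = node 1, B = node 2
Find the Thévenin equivalent first; then I_n = V_th/R_th and R_n = R_th.
Step 1 — V_th is the open-circuit voltage V_A - V_B (nothing connected across the terminals).
Nodal analysis, taking node 2 as the 0 V reference.
Source V1 fixes V_0 = 15 V.
KCL at each unknown node (sum of currents leaving = 0; resistances in Ω):
  Node 1: (V_1 - 15)/6.2 + (V_1 - 0)/27000 + (V_1 - 0)/390 = 0
Collecting terms: 0.1639 × V_1 = 2.419  =>  V_1 = 14.76 V
V_th = V_1 - V_2 = 14.76 - 0 = 14.76 V
Step 2 — R_th: zero the source — replace V1 by a short circuit (node 2 merges into node 0) — and find the resistance seen between A (node 1) and B (node 0).
Reduce the network between node 1 (A) and node 0 (B) by series/parallel combination:
  Rp1 = R1 ‖ R2 ‖ R3 (parallel, all between nodes 0 and 1) = 1/(1/6.2 + 1/27000 + 1/390) = 6.102 Ω
R_th = 6.102 Ω
I_n = V_th/R_th = 14.76/6.102 = 2.419 A, and R_n = R_th = 6.102 Ω

Final answer: I_n = 2.419 A, R_n = 6.102 Ω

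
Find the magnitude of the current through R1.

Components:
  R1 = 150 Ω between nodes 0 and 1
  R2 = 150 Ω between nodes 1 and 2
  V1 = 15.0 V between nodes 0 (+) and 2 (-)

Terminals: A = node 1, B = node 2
Nodal analysis, taking node 2 as the 0 V reference.
Source V1 fixes V_0 = 15 V.
KCL at each unknown node (sum of currents leaving = 0; resistances in Ω):
  Node 1: (V_1 - 15)/150 + (V_1 - 0)/150 = 0
Collecting terms: 0.01333 × V_1 = 0.1  =>  V_1 = 7.5 V
I_R1 = (V_0 - V_1)/R1 = (15 - 7.5)/150 = 0.05 A
|I_R1| = 0.05 A

Final answer: |I_R1| = 0.05 A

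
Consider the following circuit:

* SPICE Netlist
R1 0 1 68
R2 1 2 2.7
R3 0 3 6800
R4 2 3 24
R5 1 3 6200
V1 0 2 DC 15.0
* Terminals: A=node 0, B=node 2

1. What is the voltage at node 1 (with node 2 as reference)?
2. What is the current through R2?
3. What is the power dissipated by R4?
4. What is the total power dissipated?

Nodal analysis, taking node 2 as the 0 V reference.
Source V1 fixes V_0 = 15 V.
KCL at each unknown node (sum of currents leaving = 0; resistances in Ω):
  Node 1: (V_1 - 15)/68 + (V_1 - 0)/2.7 + (V_1 - V_3)/6200 = 0
  Node 3: (V_3 - 15)/6800 + (V_3 - 0)/24 + (V_3 - V_1)/6200 = 0
Collecting terms (coefficients in siemens):
  0.3852·V_1 - 0.0001613·V_3 = 0.2206
  0.04198·V_3 - 0.0001613·V_1 = 0.002206
Determinant D = (0.3852)(0.04198) - (-0.0001613)(-0.0001613) = 0.01617
V_1 = [(0.2206)(0.04198) - (-0.0001613)(0.002206)]/D = 0.5726 V
V_3 = [(0.3852)(0.002206) - (0.2206)(-0.0001613)]/D = 0.05475 V
Part 1:
  Read off the nodal solution: V_1 = 0.5726 V
Part 2:
  I_R2 = (V_1 - V_2)/R2 = (0.5726 - 0)/2.7 = 0.2121 A
  Magnitude: I_R2 = 0.2121 A
Part 3:
  I_R4 = (V_2 - V_3)/R4 = (0 - 0.05475)/24 = -0.002281 A
  P_R4 = I_R4² × R4 = (-0.002281)² × 24 = 0.0001249 W
Part 4:
  Power in each resistor, P = (ΔV)²/R:
    P_R1 = (15 - 0.5726)²/68 = 3.061 W
    P_R2 = (0.5726 - 0)²/2.7 = 0.1214 W
    P_R3 = (15 - 0.05475)²/6800 = 0.03285 W
    P_R4 = (0 - 0.05475)²/24 = 0.0001249 W
    P_R5 = (0.5726 - 0.05475)²/6200 = 0.00004326 W
  P_total = P_R1 + P_R2 + P_R3 + P_R4 + P_R5 = 3.215 W

Final answers:
1. V_1 = 0.5726 V
2. I_R2 = 0.2121 A
3. P_R4 = 0.0001249 W
4. P_total = 3.215 W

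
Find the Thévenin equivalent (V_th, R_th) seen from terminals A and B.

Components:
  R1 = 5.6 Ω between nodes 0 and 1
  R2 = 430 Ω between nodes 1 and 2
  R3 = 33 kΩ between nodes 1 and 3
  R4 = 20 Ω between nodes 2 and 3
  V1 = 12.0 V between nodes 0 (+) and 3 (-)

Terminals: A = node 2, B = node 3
Step 1 — V_th is the open-circuit voltage V_A - V_B (nothing connected across the terminals).
Nodal analysis, taking node 3 as the 0 V reference.
Source V1 fixes V_0 = 12 V.
KCL at each unknown node (sum of currents leaving = 0; resistances in Ω):
  Node 1: (V_1 - 12)/5.6 + (V_1 - V_2)/430 + (V_1 - 0)/33000 = 0
  Node 2: (V_2 - V_1)/430 + (V_2 - 0)/20 = 0
Collecting terms (coefficients in siemens):
  0.1809·V_1 - 0.002326·V_2 = 2.143
  0.05233·V_2 - 0.002326·V_1 = 0
Determinant D = (0.1809)(0.05233) - (-0.002326)(-0.002326) = 0.009462
V_1 = [(2.143)(0.05233) - (-0.002326)(0)]/D = 11.85 V
V_2 = [(0.1809)(0) - (2.143)(-0.002326)]/D = 0.5267 V
V_th = V_2 - V_3 = 0.5267 - 0 = 0.5267 V
Step 2 — R_th: zero the source — replace V1 by a short circuit (node 3 merges into node 0) — and find the resistance seen between A (node 2) and B (node 0).
Reduce the network between node 2 (A) and node 0 (B) by series/parallel combination:
  Rp1 = R1 ‖ R3 (parallel, both between nodes 0 and 1) = 1/(1/5.6 + 1/33000) = 5.599 Ω
  Rs1 = R2 + Rp1 (series, joined only at node 1) = 430 + 5.599 = 435.6 Ω
  Rp2 = R4 ‖ Rs1 (parallel, both between nodes 0 and 2) = 1/(1/20 + 1/435.6) = 19.12 Ω
R_th = 19.12 Ω

Final answer: V_th = 0.5267 V, R_th = 19.12 Ω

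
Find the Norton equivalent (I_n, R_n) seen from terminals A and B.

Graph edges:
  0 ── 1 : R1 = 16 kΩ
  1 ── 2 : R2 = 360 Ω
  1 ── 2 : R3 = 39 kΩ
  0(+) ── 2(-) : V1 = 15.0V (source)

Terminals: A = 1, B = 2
Find the Thévenin equivalent first; then I_n = V_th/R_th and R_n = R_th.
Step 1 — V_th is the open-circuit voltage V_A - V_B (nothing connected across the terminals).
Nodal analysis, taking node 2 as the 0 V reference.
Source V1 fixes V_0 = 15 V.
KCL at each unknown node (sum of currents leaving = 0; resistances in Ω):
  Node 1: (V_1 - 15)/16000 + (V_1 - 0)/360 + (V_1 - 0)/39000 = 0
Collecting terms: 0.002866 × V_1 = 0.0009375  =>  V_1 = 0.3271 V
V_th = V_1 - V_2 = 0.3271 - 0 = 0.3271 V
Step 2 — R_th: zero the source — replace V1 by a short circuit (node 2 merges into node 0) — and find the resistance seen between A (node 1) and B (node 0).
Reduce the network between node 1 (A) and node 0 (B) by series/parallel combination:
  Rp1 = R1 ‖ R2 ‖ R3 (parallel, all between nodes 0 and 1) = 1/(1/16000 + 1/360 + 1/39000) = 348.9 Ω
R_th = 348.9 Ω
I_n = V_th/R_th = 0.3271/348.9 = 0.0009375 A, and R_n = R_th = 348.9 Ω

Final answer: I_n = 0.0009375 A, R_n = 348.9 Ω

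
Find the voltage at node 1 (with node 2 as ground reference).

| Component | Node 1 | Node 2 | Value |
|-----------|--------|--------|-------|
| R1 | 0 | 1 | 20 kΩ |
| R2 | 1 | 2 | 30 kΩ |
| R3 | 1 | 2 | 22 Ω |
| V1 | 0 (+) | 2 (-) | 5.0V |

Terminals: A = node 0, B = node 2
Nodal analysis, taking node 2 as the 0 V reference.
Source V1 fixes V_0 = 5 V.
KCL at each unknown node (sum of currents leaving = 0; resistances in Ω):
  Node 1: (V_1 - 5)/20000 + (V_1 - 0)/30000 + (V_1 - 0)/22 = 0
Collecting terms: 0.04554 × V_1 = 0.00025  =>  V_1 = 0.00549 V
The requested potential is V_1 = 0.00549 V.

Final answer: V_1 = 0.00549 V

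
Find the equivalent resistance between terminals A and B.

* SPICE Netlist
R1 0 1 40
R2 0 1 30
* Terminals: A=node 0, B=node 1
Reduce the network between node 0 (A) and node 1 (B) by series/parallel combination:
  Rp1 = R1 ‖ R2 (parallel, both between nodes 0 and 1) = 1/(1/40 + 1/30) = 17.14 Ω
R_eq = 17.14 Ω

Final answer: 17.14 Ω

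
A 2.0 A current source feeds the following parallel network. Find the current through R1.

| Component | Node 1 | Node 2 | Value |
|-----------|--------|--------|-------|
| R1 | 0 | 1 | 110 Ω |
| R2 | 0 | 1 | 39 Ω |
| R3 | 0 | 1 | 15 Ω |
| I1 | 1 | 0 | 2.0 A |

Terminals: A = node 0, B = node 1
All resistors sit directly between nodes 0 and 1, so they are in parallel and share one voltage V; the full source current 2 A splits among them.
1/R_par = 1/110 + 1/39 + 1/15 = 0.1014 S  =>  R_par = 9.862 Ω
V = I × R_par = 2 × 9.862 = 19.72 V
I_R1 = V/R1 = 19.72/110 = 0.1793 A

Final answer: 0.1793 A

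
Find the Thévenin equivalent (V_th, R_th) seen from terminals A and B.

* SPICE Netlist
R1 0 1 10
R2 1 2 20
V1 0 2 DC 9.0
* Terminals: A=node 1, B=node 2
Step 1 — V_th is the open-circuit voltage V_A - V_B (nothing connected across the terminals).
Nodal analysis, taking node 2 as the 0 V reference.
Source V1 fixes V_0 = 9 V.
KCL at each unknown node (sum of currents leaving = 0; resistances in Ω):
  Node 1: (V_1 - 9)/10 + (V_1 - 0)/20 = 0
Collecting terms: 0.15 × V_1 = 0.9  =>  V_1 = 6 V
V_th = V_1 - V_2 = 6 - 0 = 6 V
Step 2 — R_th: zero the source — replace V1 by a short circuit (node 2 merges into node 0) — and find the resistance seen between A (node 1) and B (node 0).
Reduce the network between node 1 (A) and node 0 (B) by series/parallel combination:
  Rp1 = R1 ‖ R2 (parallel, both between nodes 0 and 1) = 1/(1/10 + 1/20) = 6.667 Ω
R_th = 6.667 Ω

Final answer: V_th = 6 V, R_th = 6.667 Ω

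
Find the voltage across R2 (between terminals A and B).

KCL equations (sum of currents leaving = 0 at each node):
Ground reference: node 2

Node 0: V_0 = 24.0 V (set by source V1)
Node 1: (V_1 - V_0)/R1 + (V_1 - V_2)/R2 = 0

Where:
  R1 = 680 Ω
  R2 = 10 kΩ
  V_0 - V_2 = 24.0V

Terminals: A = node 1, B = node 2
R1 and R2 are in series across V1 (node 0 → node 1 → node 2), and the output A–B is taken across R2, so this is a voltage divider.
Series current: I = V1/(R1 + R2) = 24/(680 + 10000) = 24/10680 = 0.002247 A
V_R2 = I × R2 = V1 × R2/(R1 + R2) = 24 × 10000/10680 = 22.47 V

Final answer: 22.47 V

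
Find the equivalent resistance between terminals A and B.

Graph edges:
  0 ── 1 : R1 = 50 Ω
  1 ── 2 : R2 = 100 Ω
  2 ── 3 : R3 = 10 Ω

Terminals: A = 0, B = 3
Reduce the network between node 0 (A) and node 3 (B) by series/parallel combination:
  Rs1 = R1 + R2 (series, joined only at node 1) = 50 + 100 = 150 Ω
  Rs2 = R3 + Rs1 (series, joined only at node 2) = 10 + 150 = 160 Ω
R_eq = 160 Ω

Final answer: 160 Ω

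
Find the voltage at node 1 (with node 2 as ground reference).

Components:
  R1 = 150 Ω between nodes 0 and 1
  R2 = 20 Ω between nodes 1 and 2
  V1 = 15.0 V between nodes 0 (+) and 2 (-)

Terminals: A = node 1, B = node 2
Nodal analysis, taking node 2 as the 0 V reference.
Source V1 fixes V_0 = 15 V.
KCL at each unknown node (sum of currents leaving = 0; resistances in Ω):
  Node 1: (V_1 - 15)/150 + (V_1 - 0)/20 = 0
Collecting terms: 0.05667 × V_1 = 0.1  =>  V_1 = 1.765 V
The requested potential is V_1 = 1.765 V.

Final answer: V_1 = 1.765 V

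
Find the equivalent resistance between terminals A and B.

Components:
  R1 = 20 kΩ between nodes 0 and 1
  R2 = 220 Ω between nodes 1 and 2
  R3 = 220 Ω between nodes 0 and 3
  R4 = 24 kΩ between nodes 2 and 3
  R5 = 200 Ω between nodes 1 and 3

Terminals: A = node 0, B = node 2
The network is not a plain series/parallel combination. Inject a 1 A test current into terminal A (node 0) and return it from terminal B (node 2); then R_eq = V_A / (1 A).
Nodal analysis, taking node 2 as the 0 V reference.
Current source I_test pushes 1 A into node 0 and draws it out of node 2.
KCL at each unknown node (sum of currents leaving = 0; resistances in Ω):
  Node 0: (V_0 - V_1)/20000 + (V_0 - V_3)/220 - 1 = 0
  Node 1: (V_1 - V_0)/20000 + (V_1 - 0)/220 + (V_1 - V_3)/200 = 0
  Node 3: (V_3 - V_0)/220 + (V_3 - V_1)/200 + (V_3 - 0)/24000 = 0
Collecting terms (coefficients in siemens):
  0.004595·V_0 - 0.00005·V_1 - 0.004545·V_3 = 1
  0.009595·V_1 - 0.00005·V_0 - 0.005·V_3 = 0
  0.009587·V_3 - 0.004545·V_0 - 0.005·V_1 = 0
Solving these 3 simultaneous equations (Gaussian elimination) gives:
  V_0 = 624.3 V, V_1 = 216.3 V, V_3 = 408.8 V
R_eq = V_0 / 1 A = 624.3 Ω

Final answer: 624.3 Ω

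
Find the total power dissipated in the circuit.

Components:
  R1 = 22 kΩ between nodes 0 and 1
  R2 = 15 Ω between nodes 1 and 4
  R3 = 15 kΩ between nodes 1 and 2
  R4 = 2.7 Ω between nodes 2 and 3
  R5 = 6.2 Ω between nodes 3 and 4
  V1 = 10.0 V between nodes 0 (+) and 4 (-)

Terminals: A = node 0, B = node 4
Nodal analysis, taking node 4 as the 0 V reference.
Source V1 fixes V_0 = 10 V.
KCL at each unknown node (sum of currents leaving = 0; resistances in Ω):
  Node 1: (V_1 - 10)/22000 + (V_1 - 0)/15 + (V_1 - V_2)/15000 = 0
  Node 2: (V_2 - V_1)/15000 + (V_2 - V_3)/2.7 = 0
  Node 3: (V_3 - V_2)/2.7 + (V_3 - 0)/6.2 = 0
Collecting terms (coefficients in siemens):
  0.06678·V_1 - 0.00006667·V_2 = 0.0004545
  0.3704·V_2 - 0.00006667·V_1 - 0.3704·V_3 = 0
  0.5317·V_3 - 0.3704·V_2 = 0
Solving these 3 simultaneous equations (Gaussian elimination) gives:
  V_1 = 0.006807 V, V_2 = 0.000004036 V, V_3 = 0.000002812 V
Power in each resistor, P = (ΔV)²/R:
  P_R1 = (10 - 0.006807)²/22000 = 0.004539 W
  P_R2 = (0.006807 - 0)²/15 = 0.000003089 W
  P_R3 = (0.006807 - 0.000004036)²/15000 = 0.000000003085 W
  P_R4 = (0.000004036 - 0.000002812)²/2.7 = 0.0000000000005553 W
  P_R5 = (0.000002812 - 0)²/6.2 = 0.000000000001275 W
P_total = P_R1 + P_R2 + P_R3 + P_R4 + P_R5 = 0.004542 W

Final answer: 0.004542 W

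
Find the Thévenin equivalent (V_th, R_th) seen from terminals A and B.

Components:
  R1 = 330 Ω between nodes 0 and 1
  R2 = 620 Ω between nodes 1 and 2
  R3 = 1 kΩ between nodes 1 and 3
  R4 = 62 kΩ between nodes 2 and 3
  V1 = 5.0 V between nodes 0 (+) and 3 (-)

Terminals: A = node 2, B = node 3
Step 1 — V_th is the open-circuit voltage V_A - V_B (nothing connected across the terminals).
Nodal analysis, taking node 3 as the 0 V reference.
Source V1 fixes V_0 = 5 V.
KCL at each unknown node (sum of currents leaving = 0; resistances in Ω):
  Node 1: (V_1 - 5)/330 + (V_1 - V_2)/620 + (V_1 - 0)/1000 = 0
  Node 2: (V_2 - V_1)/620 + (V_2 - 0)/62000 = 0
Collecting terms (coefficients in siemens):
  0.005643·V_1 - 0.001613·V_2 = 0.01515
  0.001629·V_2 - 0.001613·V_1 = 0
Determinant D = (0.005643)(0.001629) - (-0.001613)(-0.001613) = 0.000006592
V_1 = [(0.01515)(0.001629) - (-0.001613)(0)]/D = 3.745 V
V_2 = [(0.005643)(0) - (0.01515)(-0.001613)]/D = 3.707 V
V_th = V_2 - V_3 = 3.707 - 0 = 3.707 V
Step 2 — R_th: zero the source — replace V1 by a short circuit (node 3 merges into node 0) — and find the resistance seen between A (node 2) and B (node 0).
Reduce the network between node 2 (A) and node 0 (B) by series/parallel combination:
  Rp1 = R1 ‖ R3 (parallel, both between nodes 0 and 1) = 1/(1/330 + 1/1000) = 248.1 Ω
  Rs1 = R2 + Rp1 (series, joined only at node 1) = 620 + 248.1 = 868.1 Ω
  Rp2 = R4 ‖ Rs1 (parallel, both between nodes 0 and 2) = 1/(1/62000 + 1/868.1) = 856.1 Ω
R_th = 856.1 Ω

Final answer: V_th = 3.707 V, R_th = 856.1 Ω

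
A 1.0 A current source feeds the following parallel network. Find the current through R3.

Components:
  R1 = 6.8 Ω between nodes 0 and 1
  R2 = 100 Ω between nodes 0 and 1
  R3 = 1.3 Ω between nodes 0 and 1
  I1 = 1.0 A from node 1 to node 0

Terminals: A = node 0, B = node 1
All resistors sit directly between nodes 0 and 1, so they are in parallel and share one voltage V; the full source current 1 A splits among them.
1/R_par = 1/6.8 + 1/100 + 1/1.3 = 0.9263 S  =>  R_par = 1.08 Ω
V = I × R_par = 1 × 1.08 = 1.08 V
I_R3 = V/R3 = 1.08/1.3 = 0.8304 A

Final answer: 0.8304 A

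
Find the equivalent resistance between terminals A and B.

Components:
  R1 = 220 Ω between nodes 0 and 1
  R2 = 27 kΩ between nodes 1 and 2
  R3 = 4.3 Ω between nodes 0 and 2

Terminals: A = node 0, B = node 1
Reduce the network between node 0 (A) and node 1 (B) by series/parallel combination:
  Rs1 = R3 + R2 (series, joined only at node 2) = 4.3 + 27000 = 27000 Ω
  Rp1 = R1 ‖ Rs1 (parallel, both between nodes 0 and 1) = 1/(1/220 + 1/27000) = 218.2 Ω
R_eq = 218.2 Ω

Final answer: 218.2 Ω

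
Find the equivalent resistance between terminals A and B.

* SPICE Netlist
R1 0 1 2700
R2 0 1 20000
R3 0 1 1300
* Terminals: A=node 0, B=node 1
Reduce the network between node 0 (A) and node 1 (B) by series/parallel combination:
  Rp1 = R1 ‖ R2 ‖ R3 (parallel, all between nodes 0 and 1) = 1/(1/2700 + 1/20000 + 1/1300) = 840.6 Ω
R_eq = 840.6 Ω

Final answer: 840.6 Ω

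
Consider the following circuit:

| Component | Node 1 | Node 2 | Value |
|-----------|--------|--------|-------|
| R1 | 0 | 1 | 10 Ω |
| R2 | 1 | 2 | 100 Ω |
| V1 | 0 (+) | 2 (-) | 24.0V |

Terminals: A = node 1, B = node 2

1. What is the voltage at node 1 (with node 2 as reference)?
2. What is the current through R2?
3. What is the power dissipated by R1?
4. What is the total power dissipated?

Nodal analysis, taking node 2 as the 0 V reference.
Source V1 fixes V_0 = 24 V.
KCL at each unknown node (sum of currents leaving = 0; resistances in Ω):
  Node 1: (V_1 - 24)/10 + (V_1 - 0)/100 = 0
Collecting terms: 0.11 × V_1 = 2.4  =>  V_1 = 21.82 V
Part 1:
  Read off the nodal solution: V_1 = 21.82 V
Part 2:
  I_R2 = (V_1 - V_2)/R2 = (21.82 - 0)/100 = 0.2182 A
  Magnitude: I_R2 = 0.2182 A
Part 3:
  I_R1 = (V_0 - V_1)/R1 = (24 - 21.82)/10 = 0.2182 A
  P_R1 = I_R1² × R1 = (0.2182)² × 10 = 0.476 W
Part 4:
  Power in each resistor, P = (ΔV)²/R:
    P_R1 = (24 - 21.82)²/10 = 0.476 W
    P_R2 = (21.82 - 0)²/100 = 4.76 W
  P_total = P_R1 + P_R2 = 5.236 W

Final answers:
1. V_1 = 21.82 V
2. I_R2 = 0.2182 A
3. P_R1 = 0.476 W
4. P_total = 5.236 W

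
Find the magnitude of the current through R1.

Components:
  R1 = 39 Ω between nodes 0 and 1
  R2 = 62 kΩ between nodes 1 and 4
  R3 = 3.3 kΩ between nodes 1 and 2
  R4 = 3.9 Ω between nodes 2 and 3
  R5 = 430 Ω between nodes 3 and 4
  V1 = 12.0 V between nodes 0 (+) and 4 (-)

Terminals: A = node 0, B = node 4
Nodal analysis, taking node 4 as the 0 V reference.
Source V1 fixes V_0 = 12 V.
KCL at each unknown node (sum of currents leaving = 0; resistances in Ω):
  Node 1: (V_1 - 12)/39 + (V_1 - 0)/62000 + (V_1 - V_2)/3300 = 0
  Node 2: (V_2 - V_1)/3300 + (V_2 - V_3)/3.9 = 0
  Node 3: (V_3 - V_2)/3.9 + (V_3 - 0)/430 = 0
Collecting terms (coefficients in siemens):
  0.02596·V_1 - 0.000303·V_2 = 0.3077
  0.2567·V_2 - 0.000303·V_1 - 0.2564·V_3 = 0
  0.2587·V_3 - 0.2564·V_2 = 0
Solving these 3 simultaneous equations (Gaussian elimination) gives:
  V_1 = 11.87 V, V_2 = 1.379 V, V_3 = 1.367 V
I_R1 = (V_0 - V_1)/R1 = (12 - 11.87)/39 = 0.00337 A
|I_R1| = 0.00337 A

Final answer: |I_R1| = 0.00337 A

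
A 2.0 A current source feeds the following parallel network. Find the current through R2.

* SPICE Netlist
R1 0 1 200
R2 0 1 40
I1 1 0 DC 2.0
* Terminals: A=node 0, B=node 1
All resistors sit directly between nodes 0 and 1, so they are in parallel and share one voltage V; the full source current 2 A splits among them.
1/R_par = 1/200 + 1/40 = 0.03 S  =>  R_par = 33.33 Ω
V = I × R_par = 2 × 33.33 = 66.67 V
I_R2 = V/R2 = 66.67/40 = 1.667 A

Final answer: 1.667 A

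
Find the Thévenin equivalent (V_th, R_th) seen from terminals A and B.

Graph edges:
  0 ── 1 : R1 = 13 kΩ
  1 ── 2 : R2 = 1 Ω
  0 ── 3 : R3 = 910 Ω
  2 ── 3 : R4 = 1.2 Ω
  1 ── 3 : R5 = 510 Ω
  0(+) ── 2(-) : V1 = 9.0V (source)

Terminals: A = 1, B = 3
Step 1 — V_th is the open-circuit voltage V_A - V_B (nothing connected across the terminals).
Nodal analysis, taking node 2 as the 0 V reference.
Source V1 fixes V_0 = 9 V.
KCL at each unknown node (sum of currents leaving = 0; resistances in Ω):
  Node 1: (V_1 - 9)/13000 + (V_1 - 0)/1 + (V_1 - V_3)/510 = 0
  Node 3: (V_3 - 9)/910 + (V_3 - 0)/1.2 + (V_3 - V_1)/510 = 0
Collecting terms (coefficients in siemens):
  1.002·V_1 - 0.001961·V_3 = 0.0006923
  0.8364·V_3 - 0.001961·V_1 = 0.00989
Determinant D = (1.002)(0.8364) - (-0.001961)(-0.001961) = 0.8381
V_1 = [(0.0006923)(0.8364) - (-0.001961)(0.00989)]/D = 0.000714 V
V_3 = [(1.002)(0.00989) - (0.0006923)(-0.001961)]/D = 0.01183 V
V_th = V_1 - V_3 = 0.000714 - 0.01183 = -0.01111 V
Step 2 — R_th: zero the source — replace V1 by a short circuit (node 2 merges into node 0) — and find the resistance seen between A (node 1) and B (node 3).
Reduce the network between node 1 (A) and node 3 (B) by series/parallel combination:
  Rp1 = R1 ‖ R2 (parallel, both between nodes 0 and 1) = 1/(1/13000 + 1/1) = 0.9999 Ω
  Rp2 = R3 ‖ R4 (parallel, both between nodes 0 and 3) = 1/(1/910 + 1/1.2) = 1.198 Ω
  Rs1 = Rp1 + Rp2 (series, joined only at node 0) = 0.9999 + 1.198 = 2.198 Ω
  Rp3 = R5 ‖ Rs1 (parallel, both between nodes 1 and 3) = 1/(1/510 + 1/2.198) = 2.189 Ω
R_th = 2.189 Ω

Final answer: V_th = -0.01111 V, R_th = 2.189 Ω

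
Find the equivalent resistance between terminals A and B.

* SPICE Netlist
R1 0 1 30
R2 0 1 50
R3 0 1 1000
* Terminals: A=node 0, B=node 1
Reduce the network between node 0 (A) and node 1 (B) by series/parallel combination:
  Rp1 = R1 ‖ R2 ‖ R3 (parallel, all between nodes 0 and 1) = 1/(1/30 + 1/50 + 1/1000) = 18.4 Ω
R_eq = 18.4 Ω

Final answer: 18.4 Ω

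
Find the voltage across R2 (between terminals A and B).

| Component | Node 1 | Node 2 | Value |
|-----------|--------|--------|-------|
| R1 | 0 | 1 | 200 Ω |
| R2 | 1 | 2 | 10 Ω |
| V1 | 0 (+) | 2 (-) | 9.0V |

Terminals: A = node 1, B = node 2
R1 and R2 are in series across V1 (node 0 → node 1 → node 2), and the output A–B is taken across R2, so this is a voltage divider.
Series current: I = V1/(R1 + R2) = 9/(200 + 10) = 9/210 = 0.04286 A
V_R2 = I × R2 = V1 × R2/(R1 + R2) = 9 × 10/210 = 0.4286 V

Final answer: 0.4286 V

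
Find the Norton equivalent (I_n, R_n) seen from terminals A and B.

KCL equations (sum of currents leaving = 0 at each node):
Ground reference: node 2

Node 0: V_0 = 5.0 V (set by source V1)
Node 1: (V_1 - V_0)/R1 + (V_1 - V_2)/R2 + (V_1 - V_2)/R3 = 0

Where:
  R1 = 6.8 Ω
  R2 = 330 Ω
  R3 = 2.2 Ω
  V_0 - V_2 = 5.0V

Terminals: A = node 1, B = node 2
Find the Thévenin equivalent first; then I_n = V_th/R_th and R_n = R_th.
Step 1 — V_th is the open-circuit voltage V_A - V_B (nothing connected across the terminals).
Nodal analysis, taking node 2 as the 0 V reference.
Source V1 fixes V_0 = 5 V.
KCL at each unknown node (sum of currents leaving = 0; resistances in Ω):
  Node 1: (V_1 - 5)/6.8 + (V_1 - 0)/330 + (V_1 - 0)/2.2 = 0
Collecting terms: 0.6046 × V_1 = 0.7353  =>  V_1 = 1.216 V
V_th = V_1 - V_2 = 1.216 - 0 = 1.216 V
Step 2 — R_th: zero the source — replace V1 by a short circuit (node 2 merges into node 0) — and find the resistance seen between A (node 1) and B (node 0).
Reduce the network between node 1 (A) and node 0 (B) by series/parallel combination:
  Rp1 = R1 ‖ R2 ‖ R3 (parallel, all between nodes 0 and 1) = 1/(1/6.8 + 1/330 + 1/2.2) = 1.654 Ω
R_th = 1.654 Ω
I_n = V_th/R_th = 1.216/1.654 = 0.7353 A, and R_n = R_th = 1.654 Ω

Final answer: I_n = 0.7353 A, R_n = 1.654 Ω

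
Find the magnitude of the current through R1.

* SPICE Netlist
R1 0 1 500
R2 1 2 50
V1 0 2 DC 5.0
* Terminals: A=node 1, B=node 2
Nodal analysis, taking node 2 as the 0 V reference.
Source V1 fixes V_0 = 5 V.
KCL at each unknown node (sum of currents leaving = 0; resistances in Ω):
  Node 1: (V_1 - 5)/500 + (V_1 - 0)/50 = 0
Collecting terms: 0.022 × V_1 = 0.01  =>  V_1 = 0.4545 V
I_R1 = (V_0 - V_1)/R1 = (5 - 0.4545)/500 = 0.009091 A
|I_R1| = 0.009091 A

Final answer: |I_R1| = 0.009091 A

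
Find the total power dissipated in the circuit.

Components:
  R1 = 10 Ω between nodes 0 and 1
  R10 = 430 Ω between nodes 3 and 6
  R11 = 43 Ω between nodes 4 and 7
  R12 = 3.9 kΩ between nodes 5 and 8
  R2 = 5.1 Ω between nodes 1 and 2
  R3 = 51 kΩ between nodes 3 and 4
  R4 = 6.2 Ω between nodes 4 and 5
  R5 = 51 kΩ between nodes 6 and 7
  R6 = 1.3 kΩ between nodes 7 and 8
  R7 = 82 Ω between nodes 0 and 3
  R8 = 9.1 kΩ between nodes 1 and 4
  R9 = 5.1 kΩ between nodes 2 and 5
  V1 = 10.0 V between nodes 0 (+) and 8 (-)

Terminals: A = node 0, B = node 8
Nodal analysis, taking node 8 as the 0 V reference.
Source V1 fixes V_0 = 10 V.
KCL at each unknown node (sum of currents leaving = 0; resistances in Ω):
  Node 1: (V_1 - 10)/10 + (V_1 - V_2)/5.1 + (V_1 - V_4)/9100 = 0
  Node 2: (V_2 - V_1)/5.1 + (V_2 - V_5)/5100 = 0
  Node 3: (V_3 - V_4)/51000 + (V_3 - 10)/82 + (V_3 - V_6)/430 = 0
  Node 4: (V_4 - V_3)/51000 + (V_4 - V_5)/6.2 + (V_4 - V_1)/9100 + (V_4 - V_7)/43 = 0
  Node 5: (V_5 - V_4)/6.2 + (V_5 - V_2)/5100 + (V_5 - 0)/3900 = 0
  Node 6: (V_6 - V_7)/51000 + (V_6 - V_3)/430 = 0
  Node 7: (V_7 - V_6)/51000 + (V_7 - 0)/1300 + (V_7 - V_4)/43 = 0
Collecting terms (coefficients in siemens):
  0.2962·V_1 - 0.1961·V_2 - 0.0001099·V_4 = 1
  0.1963·V_2 - 0.1961·V_1 - 0.0001961·V_5 = 0
  0.01454·V_3 - 0.00001961·V_4 - 0.002326·V_6 = 0.122
  0.1847·V_4 - 0.0001099·V_1 - 0.00001961·V_3 - 0.1613·V_5 - 0.02326·V_7 = 0
  0.1617·V_5 - 0.0001961·V_2 - 0.1613·V_4 = 0
  0.002345·V_6 - 0.002326·V_3 - 0.00001961·V_7 = 0
  0.02404·V_7 - 0.02326·V_4 - 0.00001961·V_6 = 0
Solving these 7 simultaneous equations (Gaussian elimination) gives:
  V_1 = 9.977 V, V_2 = 9.97 V, V_3 = 9.976 V, V_4 = 2.552 V
  V_5 = 2.557 V, V_6 = 9.913 V, V_7 = 2.477 V
Power in each resistor, P = (ΔV)²/R:
  P_R1 = (10 - 9.977)²/10 = 0.0000515 W
  P_R2 = (9.977 - 9.97)²/5.1 = 0.00001077 W
  P_R3 = (9.976 - 2.552)²/51000 = 0.001081 W
  P_R4 = (2.552 - 2.557)²/6.2 = 0.000003946 W
  P_R5 = (9.913 - 2.477)²/51000 = 0.001084 W
  P_R6 = (2.477 - 0)²/1300 = 0.004718 W
  P_R7 = (10 - 9.976)²/82 = 0.000006962 W
  P_R8 = (9.977 - 2.552)²/9100 = 0.006058 W
  P_R9 = (9.97 - 2.557)²/5100 = 0.01077 W
  P_R10 = (9.976 - 9.913)²/430 = 0.000009143 W
  P_R11 = (2.552 - 2.477)²/43 = 0.0001331 W
  P_R12 = (2.557 - 0)²/3900 = 0.001677 W
P_total = P_R1 + P_R2 + P_R3 + P_R4 + P_R5 + P_R6 + P_R7 + P_R8 + P_R9 + P_R10 + P_R11 + P_R12 = 0.02561 W

Final answer: 0.02561 W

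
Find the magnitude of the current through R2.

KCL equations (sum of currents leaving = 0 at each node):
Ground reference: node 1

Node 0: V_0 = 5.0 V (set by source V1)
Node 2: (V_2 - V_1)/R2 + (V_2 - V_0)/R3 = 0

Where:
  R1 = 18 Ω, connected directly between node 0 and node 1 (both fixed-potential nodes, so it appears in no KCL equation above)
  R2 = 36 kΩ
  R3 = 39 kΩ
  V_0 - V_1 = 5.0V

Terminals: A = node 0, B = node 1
Nodal analysis, taking node 1 as the 0 V reference.
Source V1 fixes V_0 = 5 V.
KCL at each unknown node (sum of currents leaving = 0; resistances in Ω):
  Node 2: (V_2 - 0)/36000 + (V_2 - 5)/39000 = 0
Collecting terms: 0.00005342 × V_2 = 0.0001282  =>  V_2 = 2.4 V
I_R2 = (V_1 - V_2)/R2 = (0 - 2.4)/36000 = -0.00006667 A
|I_R2| = 0.00006667 A

Final answer: |I_R2| = 6.667e-05 A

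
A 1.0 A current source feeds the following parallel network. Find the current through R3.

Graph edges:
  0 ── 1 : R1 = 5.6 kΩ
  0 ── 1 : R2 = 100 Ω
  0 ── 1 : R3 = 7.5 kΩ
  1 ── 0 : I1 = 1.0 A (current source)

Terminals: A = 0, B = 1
All resistors sit directly between nodes 0 and 1, so they are in parallel and share one voltage V; the full source current 1 A splits among them.
1/R_par = 1/5600 + 1/100 + 1/7500 = 0.01031 S  =>  R_par = 96.98 Ω
V = I × R_par = 1 × 96.98 = 96.98 V
I_R3 = V/R3 = 96.98/7500 = 0.01293 A

Final answer: 0.01293 A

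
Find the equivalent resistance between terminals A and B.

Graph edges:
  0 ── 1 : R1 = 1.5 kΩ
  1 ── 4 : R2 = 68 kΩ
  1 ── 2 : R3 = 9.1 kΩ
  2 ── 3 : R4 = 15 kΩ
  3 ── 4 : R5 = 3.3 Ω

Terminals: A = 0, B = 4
Reduce the network between node 0 (A) and node 4 (B) by series/parallel combination:
  Rs1 = R3 + R4 (series, joined only at node 2) = 9100 + 15000 = 24100 Ω
  Rs2 = R5 + Rs1 (series, joined only at node 3) = 3.3 + 24100 = 24100 Ω
  Rp1 = R2 ‖ Rs2 (parallel, both between nodes 1 and 4) = 1/(1/68000 + 1/24100) = 17800 Ω
  Rs3 = R1 + Rp1 (series, joined only at node 1) = 1500 + 17800 = 19300 Ω
R_eq = 19.3 kΩ

Final answer: 19.3 kΩ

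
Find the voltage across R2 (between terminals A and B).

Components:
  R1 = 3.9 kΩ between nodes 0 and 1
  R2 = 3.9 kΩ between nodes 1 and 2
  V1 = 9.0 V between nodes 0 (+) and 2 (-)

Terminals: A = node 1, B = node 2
R1 and R2 are in series across V1 (node 0 → node 1 → node 2), and the output A–B is taken across R2, so this is a voltage divider.
Series current: I = V1/(R1 + R2) = 9/(3900 + 3900) = 9/7800 = 0.001154 A
V_R2 = I × R2 = V1 × R2/(R1 + R2) = 9 × 3900/7800 = 4.5 V

Final answer: 4.5 V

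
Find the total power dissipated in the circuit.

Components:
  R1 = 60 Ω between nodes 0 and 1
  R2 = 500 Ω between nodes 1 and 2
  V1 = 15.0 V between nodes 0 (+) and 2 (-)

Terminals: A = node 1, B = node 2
Nodal analysis, taking node 2 as the 0 V reference.
Source V1 fixes V_0 = 15 V.
KCL at each unknown node (sum of currents leaving = 0; resistances in Ω):
  Node 1: (V_1 - 15)/60 + (V_1 - 0)/500 = 0
Collecting terms: 0.01867 × V_1 = 0.25  =>  V_1 = 13.39 V
Power in each resistor, P = (ΔV)²/R:
  P_R1 = (15 - 13.39)²/60 = 0.04305 W
  P_R2 = (13.39 - 0)²/500 = 0.3587 W
P_total = P_R1 + P_R2 = 0.4018 W

Final answer: 0.4018 W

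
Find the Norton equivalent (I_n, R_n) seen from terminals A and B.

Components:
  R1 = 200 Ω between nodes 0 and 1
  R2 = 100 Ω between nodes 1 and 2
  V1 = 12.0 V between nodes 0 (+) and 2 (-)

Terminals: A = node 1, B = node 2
Find the Thévenin equivalent first; then I_n = V_th/R_th and R_n = R_th.
Step 1 — V_th is the open-circuit voltage V_A - V_B (nothing connected across the terminals).
Nodal analysis, taking node 2 as the 0 V reference.
Source V1 fixes V_0 = 12 V.
KCL at each unknown node (sum of currents leaving = 0; resistances in Ω):
  Node 1: (V_1 - 12)/200 + (V_1 - 0)/100 = 0
Collecting terms: 0.015 × V_1 = 0.06  =>  V_1 = 4 V
V_th = V_1 - V_2 = 4 - 0 = 4 V
Step 2 — R_th: zero the source — replace V1 by a short circuit (node 2 merges into node 0) — and find the resistance seen between A (node 1) and B (node 0).
Reduce the network between node 1 (A) and node 0 (B) by series/parallel combination:
  Rp1 = R1 ‖ R2 (parallel, both between nodes 0 and 1) = 1/(1/200 + 1/100) = 66.67 Ω
R_th = 66.67 Ω
I_n = V_th/R_th = 4/66.67 = 0.06 A, and R_n = R_th = 66.67 Ω

Final answer: I_n = 0.06 A, R_n = 66.67 Ω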